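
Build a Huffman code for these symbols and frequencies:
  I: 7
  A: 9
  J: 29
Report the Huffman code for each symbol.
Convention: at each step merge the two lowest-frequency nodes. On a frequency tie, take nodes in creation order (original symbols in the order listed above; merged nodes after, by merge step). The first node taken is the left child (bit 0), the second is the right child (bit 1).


Huffman tree construction:
Step 1: Merge I(7) + A(9) = 16
Step 2: Merge (I+A)(16) + J(29) = 45
Read each symbol's code off the tree from the root (left child = 0, right child = 1).

Codes:
  I: 00 (length 2)
  A: 01 (length 2)
  J: 1 (length 1)
Average code length: 61/45 = 1.3556 bits/symbol


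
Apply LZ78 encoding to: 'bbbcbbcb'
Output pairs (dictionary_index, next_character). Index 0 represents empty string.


LZ78 encoding steps:
Dictionary: {0: ''}
Step 1: w='' (idx 0), next='b' -> output (0, 'b'), add 'b' as idx 1
Step 2: w='b' (idx 1), next='b' -> output (1, 'b'), add 'bb' as idx 2
Step 3: w='' (idx 0), next='c' -> output (0, 'c'), add 'c' as idx 3
Step 4: w='bb' (idx 2), next='c' -> output (2, 'c'), add 'bbc' as idx 4
Step 5: w='b' (idx 1), end of input -> output (1, '')


Encoded: [(0, 'b'), (1, 'b'), (0, 'c'), (2, 'c'), (1, '')]


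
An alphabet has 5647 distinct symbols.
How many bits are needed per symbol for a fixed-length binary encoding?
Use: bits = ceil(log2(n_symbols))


log2(5647) = 12.4633
Bracket: 2^12 = 4096 < 5647 <= 2^13 = 8192
So ceil(log2(5647)) = 13

bits = ceil(log2(5647)) = ceil(12.4633) = 13 bits


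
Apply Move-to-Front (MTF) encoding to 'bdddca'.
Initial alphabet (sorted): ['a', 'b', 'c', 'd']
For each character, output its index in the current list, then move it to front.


MTF encoding:
'b': index 1 in ['a', 'b', 'c', 'd'] -> ['b', 'a', 'c', 'd']
'd': index 3 in ['b', 'a', 'c', 'd'] -> ['d', 'b', 'a', 'c']
'd': index 0 in ['d', 'b', 'a', 'c'] -> ['d', 'b', 'a', 'c']
'd': index 0 in ['d', 'b', 'a', 'c'] -> ['d', 'b', 'a', 'c']
'c': index 3 in ['d', 'b', 'a', 'c'] -> ['c', 'd', 'b', 'a']
'a': index 3 in ['c', 'd', 'b', 'a'] -> ['a', 'c', 'd', 'b']


Output: [1, 3, 0, 0, 3, 3]


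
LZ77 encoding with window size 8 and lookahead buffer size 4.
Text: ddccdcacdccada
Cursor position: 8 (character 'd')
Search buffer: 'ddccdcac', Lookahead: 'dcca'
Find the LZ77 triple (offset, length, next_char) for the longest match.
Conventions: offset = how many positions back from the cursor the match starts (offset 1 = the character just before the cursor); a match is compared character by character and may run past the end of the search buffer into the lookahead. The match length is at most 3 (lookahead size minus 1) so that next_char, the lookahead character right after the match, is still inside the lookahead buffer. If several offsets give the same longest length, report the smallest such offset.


Try each offset into the search buffer:
  offset=1 (pos 7, char 'c'): match length 0
  offset=2 (pos 6, char 'a'): match length 0
  offset=3 (pos 5, char 'c'): match length 0
  offset=4 (pos 4, char 'd'): match length 2
  offset=5 (pos 3, char 'c'): match length 0
  offset=6 (pos 2, char 'c'): match length 0
  offset=7 (pos 1, char 'd'): match length 3
  offset=8 (pos 0, char 'd'): match length 1
Longest match has length 3 at offset 7.
next_char = character at position 8 + 3 = 11 -> 'a'

Best match: offset=7, length=3 (matching 'dcc' starting at position 1)
LZ77 triple: (7, 3, 'a')


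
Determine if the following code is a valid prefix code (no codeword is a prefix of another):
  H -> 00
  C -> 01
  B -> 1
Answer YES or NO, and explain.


Checking each pair (does one codeword prefix another?):
  H='00' vs C='01': no prefix
  H='00' vs B='1': no prefix
  C='01' vs H='00': no prefix
  C='01' vs B='1': no prefix
  B='1' vs H='00': no prefix
  B='1' vs C='01': no prefix
No violation found over all pairs.

YES -- this is a valid prefix code. No codeword is a prefix of any other codeword.


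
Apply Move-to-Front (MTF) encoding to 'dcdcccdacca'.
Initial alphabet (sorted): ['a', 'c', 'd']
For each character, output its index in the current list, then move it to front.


MTF encoding:
'd': index 2 in ['a', 'c', 'd'] -> ['d', 'a', 'c']
'c': index 2 in ['d', 'a', 'c'] -> ['c', 'd', 'a']
'd': index 1 in ['c', 'd', 'a'] -> ['d', 'c', 'a']
'c': index 1 in ['d', 'c', 'a'] -> ['c', 'd', 'a']
'c': index 0 in ['c', 'd', 'a'] -> ['c', 'd', 'a']
'c': index 0 in ['c', 'd', 'a'] -> ['c', 'd', 'a']
'd': index 1 in ['c', 'd', 'a'] -> ['d', 'c', 'a']
'a': index 2 in ['d', 'c', 'a'] -> ['a', 'd', 'c']
'c': index 2 in ['a', 'd', 'c'] -> ['c', 'a', 'd']
'c': index 0 in ['c', 'a', 'd'] -> ['c', 'a', 'd']
'a': index 1 in ['c', 'a', 'd'] -> ['a', 'c', 'd']


Output: [2, 2, 1, 1, 0, 0, 1, 2, 2, 0, 1]


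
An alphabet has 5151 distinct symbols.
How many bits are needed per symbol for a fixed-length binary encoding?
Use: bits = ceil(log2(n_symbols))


log2(5151) = 12.3306
Bracket: 2^12 = 4096 < 5151 <= 2^13 = 8192
So ceil(log2(5151)) = 13

bits = ceil(log2(5151)) = ceil(12.3306) = 13 bits


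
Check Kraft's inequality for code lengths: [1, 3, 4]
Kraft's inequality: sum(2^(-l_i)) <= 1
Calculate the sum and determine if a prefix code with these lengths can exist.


Sum = 2^(-1) + 2^(-3) + 2^(-4)
    = 0.5 + 0.125 + 0.0625
    = 11/16 = 0.6875
Since 0.6875 <= 1, Kraft's inequality IS satisfied.
A prefix code with these lengths CAN exist.

Kraft sum = 0.6875. Satisfied.


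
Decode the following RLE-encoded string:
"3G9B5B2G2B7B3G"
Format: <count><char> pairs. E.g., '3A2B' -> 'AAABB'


Expanding each <count><char> pair:
  3G -> 'GGG'
  9B -> 'BBBBBBBBB'
  5B -> 'BBBBB'
  2G -> 'GG'
  2B -> 'BB'
  7B -> 'BBBBBBB'
  3G -> 'GGG'

Decoded = GGGBBBBBBBBBBBBBBGGBBBBBBBBBGGG


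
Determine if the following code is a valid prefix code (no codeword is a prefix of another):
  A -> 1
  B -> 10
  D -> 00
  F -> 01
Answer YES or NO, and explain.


Checking each pair (does one codeword prefix another?):
  A='1' vs B='10': prefix -- VIOLATION

NO -- this is NOT a valid prefix code. A (1) is a prefix of B (10).


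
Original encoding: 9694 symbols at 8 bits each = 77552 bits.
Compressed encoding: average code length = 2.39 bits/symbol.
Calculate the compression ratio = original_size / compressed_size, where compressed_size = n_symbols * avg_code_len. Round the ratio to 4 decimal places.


original_size = n_symbols * orig_bits = 9694 * 8 = 77552 bits
compressed_size = n_symbols * avg_code_len = 9694 * 2.39 = 23168.66 bits
ratio = original_size / compressed_size = 77552 / 23168.66 = 3.3473

Compression ratio = 3.3473


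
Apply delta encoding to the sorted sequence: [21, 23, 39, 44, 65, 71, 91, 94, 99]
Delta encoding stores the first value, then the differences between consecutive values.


First value: 21
Deltas:
  23 - 21 = 2
  39 - 23 = 16
  44 - 39 = 5
  65 - 44 = 21
  71 - 65 = 6
  91 - 71 = 20
  94 - 91 = 3
  99 - 94 = 5


Delta encoded: [21, 2, 16, 5, 21, 6, 20, 3, 5]


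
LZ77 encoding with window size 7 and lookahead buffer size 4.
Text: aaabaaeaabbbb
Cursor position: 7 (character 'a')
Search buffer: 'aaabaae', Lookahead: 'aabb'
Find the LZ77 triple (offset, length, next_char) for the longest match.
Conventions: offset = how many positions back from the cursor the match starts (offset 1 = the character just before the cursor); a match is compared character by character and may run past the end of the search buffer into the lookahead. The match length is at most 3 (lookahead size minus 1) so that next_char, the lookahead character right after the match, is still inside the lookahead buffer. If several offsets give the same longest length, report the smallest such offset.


Try each offset into the search buffer:
  offset=1 (pos 6, char 'e'): match length 0
  offset=2 (pos 5, char 'a'): match length 1
  offset=3 (pos 4, char 'a'): match length 2
  offset=4 (pos 3, char 'b'): match length 0
  offset=5 (pos 2, char 'a'): match length 1
  offset=6 (pos 1, char 'a'): match length 3
  offset=7 (pos 0, char 'a'): match length 2
Longest match has length 3 at offset 6.
next_char = character at position 7 + 3 = 10 -> 'b'

Best match: offset=6, length=3 (matching 'aab' starting at position 1)
LZ77 triple: (6, 3, 'b')


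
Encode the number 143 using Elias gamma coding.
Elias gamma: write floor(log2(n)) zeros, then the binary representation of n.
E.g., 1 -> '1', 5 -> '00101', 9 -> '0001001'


num_bits = floor(log2(143)) + 1 = 8
leading_zeros = num_bits - 1 = 7
binary(143) = 10001111

Elias gamma(143) = '0000000' + '10001111' = 000000010001111 (15 bits)


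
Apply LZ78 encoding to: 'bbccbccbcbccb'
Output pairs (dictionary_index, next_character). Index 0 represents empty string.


LZ78 encoding steps:
Dictionary: {0: ''}
Step 1: w='' (idx 0), next='b' -> output (0, 'b'), add 'b' as idx 1
Step 2: w='b' (idx 1), next='c' -> output (1, 'c'), add 'bc' as idx 2
Step 3: w='' (idx 0), next='c' -> output (0, 'c'), add 'c' as idx 3
Step 4: w='bc' (idx 2), next='c' -> output (2, 'c'), add 'bcc' as idx 4
Step 5: w='bc' (idx 2), next='b' -> output (2, 'b'), add 'bcb' as idx 5
Step 6: w='c' (idx 3), next='c' -> output (3, 'c'), add 'cc' as idx 6
Step 7: w='b' (idx 1), end of input -> output (1, '')


Encoded: [(0, 'b'), (1, 'c'), (0, 'c'), (2, 'c'), (2, 'b'), (3, 'c'), (1, '')]


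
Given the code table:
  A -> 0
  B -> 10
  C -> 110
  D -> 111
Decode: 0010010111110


Decoding:
0 -> A
0 -> A
10 -> B
0 -> A
10 -> B
111 -> D
110 -> C


Result: AABABDC


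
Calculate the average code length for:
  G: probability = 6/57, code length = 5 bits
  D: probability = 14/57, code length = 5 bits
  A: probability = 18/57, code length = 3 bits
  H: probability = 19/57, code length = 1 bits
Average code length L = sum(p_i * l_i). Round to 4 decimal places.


Weighted contributions p_i * l_i:
  G: (6/57) * 5 = 30/57
  D: (14/57) * 5 = 70/57
  A: (18/57) * 3 = 54/57
  H: (19/57) * 1 = 19/57
Sum = (30 + 70 + 54 + 19)/57 = 173/57

L = 173/57 = 3.0351 bits/symbol


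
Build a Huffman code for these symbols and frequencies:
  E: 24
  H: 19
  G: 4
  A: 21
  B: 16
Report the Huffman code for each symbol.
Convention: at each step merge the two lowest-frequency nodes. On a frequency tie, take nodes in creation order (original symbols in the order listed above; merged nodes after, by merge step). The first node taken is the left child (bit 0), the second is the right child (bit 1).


Huffman tree construction:
Step 1: Merge G(4) + B(16) = 20
Step 2: Merge H(19) + (G+B)(20) = 39
Step 3: Merge A(21) + E(24) = 45
Step 4: Merge (H+(G+B))(39) + (A+E)(45) = 84
Read each symbol's code off the tree from the root (left child = 0, right child = 1).

Codes:
  E: 11 (length 2)
  H: 00 (length 2)
  G: 010 (length 3)
  A: 10 (length 2)
  B: 011 (length 3)
Average code length: 188/84 = 2.2381 bits/symbol


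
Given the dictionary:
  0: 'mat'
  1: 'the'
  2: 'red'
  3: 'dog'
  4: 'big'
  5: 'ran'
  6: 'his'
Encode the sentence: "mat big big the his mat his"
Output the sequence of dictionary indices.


Look up each word in the dictionary:
  'mat' -> 0
  'big' -> 4
  'big' -> 4
  'the' -> 1
  'his' -> 6
  'mat' -> 0
  'his' -> 6

Encoded: [0, 4, 4, 1, 6, 0, 6]


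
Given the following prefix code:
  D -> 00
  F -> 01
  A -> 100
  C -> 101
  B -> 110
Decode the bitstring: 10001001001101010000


Decoding step by step:
Bits 100 -> A
Bits 01 -> F
Bits 00 -> D
Bits 100 -> A
Bits 110 -> B
Bits 101 -> C
Bits 00 -> D
Bits 00 -> D


Decoded message: AFDABCDD


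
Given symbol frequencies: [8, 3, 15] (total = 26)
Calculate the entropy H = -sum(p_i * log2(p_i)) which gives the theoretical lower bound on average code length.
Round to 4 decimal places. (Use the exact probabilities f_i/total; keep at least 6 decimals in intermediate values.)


Per-symbol terms -p_i * log2(p_i) with p_i = f_i/26:
  p = 8/26 = 0.307692: log2(p) = -1.700440, -p*log2(p) = 0.523212
  p = 3/26 = 0.115385: log2(p) = -3.115477, -p*log2(p) = 0.359478
  p = 15/26 = 0.576923: log2(p) = -0.793549, -p*log2(p) = 0.457817
H = 0.523212 + 0.359478 + 0.457817 = 1.340507

H = 1.3405 bits/symbol


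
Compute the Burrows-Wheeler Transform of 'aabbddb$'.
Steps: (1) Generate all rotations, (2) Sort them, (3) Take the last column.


Rotations (sorted):
  0: $aabbddb -> last char: b
  1: aabbddb$ -> last char: $
  2: abbddb$a -> last char: a
  3: b$aabbdd -> last char: d
  4: bbddb$aa -> last char: a
  5: bddb$aab -> last char: b
  6: db$aabbd -> last char: d
  7: ddb$aabb -> last char: b


BWT = b$adabdb


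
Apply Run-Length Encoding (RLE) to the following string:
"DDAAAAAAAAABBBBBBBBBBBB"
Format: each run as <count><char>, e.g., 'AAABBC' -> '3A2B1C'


Scanning runs left to right:
  i=0: run of 'D' x 2 -> '2D'
  i=2: run of 'A' x 9 -> '9A'
  i=11: run of 'B' x 12 -> '12B'

RLE = 2D9A12B


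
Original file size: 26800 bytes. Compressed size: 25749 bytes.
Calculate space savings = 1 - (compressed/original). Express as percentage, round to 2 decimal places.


ratio = compressed/original = 25749/26800 = 0.960784
savings = 1 - ratio = 1 - 0.960784 = 0.039216
as a percentage: 0.039216 * 100 = 3.92%

Space savings = 1 - 25749/26800 = 3.92%


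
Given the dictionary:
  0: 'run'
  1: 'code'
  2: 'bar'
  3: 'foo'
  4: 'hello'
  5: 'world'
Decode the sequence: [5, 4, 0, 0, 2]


Look up each index in the dictionary:
  5 -> 'world'
  4 -> 'hello'
  0 -> 'run'
  0 -> 'run'
  2 -> 'bar'

Decoded: "world hello run run bar"


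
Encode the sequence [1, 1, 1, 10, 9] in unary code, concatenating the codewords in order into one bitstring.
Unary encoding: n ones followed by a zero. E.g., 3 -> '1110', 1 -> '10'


Encode each number as n ones followed by a terminating 0:
  1 -> 10 (2 bits)
  1 -> 10 (2 bits)
  1 -> 10 (2 bits)
  10 -> 11111111110 (11 bits)
  9 -> 1111111110 (10 bits)
Total length = 2 + 2 + 2 + 11 + 10 = 27 bits.

Unary([1, 1, 1, 10, 9]) = 101010111111111101111111110 (27 bits)


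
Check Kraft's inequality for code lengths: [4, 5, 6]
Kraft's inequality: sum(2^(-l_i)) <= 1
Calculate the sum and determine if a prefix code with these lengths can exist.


Sum = 2^(-4) + 2^(-5) + 2^(-6)
    = 0.0625 + 0.03125 + 0.015625
    = 7/64 = 0.109375
Since 0.109375 <= 1, Kraft's inequality IS satisfied.
A prefix code with these lengths CAN exist.

Kraft sum = 0.109375. Satisfied.


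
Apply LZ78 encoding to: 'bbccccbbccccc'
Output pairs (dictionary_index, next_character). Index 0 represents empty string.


LZ78 encoding steps:
Dictionary: {0: ''}
Step 1: w='' (idx 0), next='b' -> output (0, 'b'), add 'b' as idx 1
Step 2: w='b' (idx 1), next='c' -> output (1, 'c'), add 'bc' as idx 2
Step 3: w='' (idx 0), next='c' -> output (0, 'c'), add 'c' as idx 3
Step 4: w='c' (idx 3), next='c' -> output (3, 'c'), add 'cc' as idx 4
Step 5: w='b' (idx 1), next='b' -> output (1, 'b'), add 'bb' as idx 5
Step 6: w='cc' (idx 4), next='c' -> output (4, 'c'), add 'ccc' as idx 6
Step 7: w='cc' (idx 4), end of input -> output (4, '')


Encoded: [(0, 'b'), (1, 'c'), (0, 'c'), (3, 'c'), (1, 'b'), (4, 'c'), (4, '')]


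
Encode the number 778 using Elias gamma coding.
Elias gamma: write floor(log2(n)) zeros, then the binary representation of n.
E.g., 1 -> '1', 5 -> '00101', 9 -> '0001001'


num_bits = floor(log2(778)) + 1 = 10
leading_zeros = num_bits - 1 = 9
binary(778) = 1100001010

Elias gamma(778) = '000000000' + '1100001010' = 0000000001100001010 (19 bits)


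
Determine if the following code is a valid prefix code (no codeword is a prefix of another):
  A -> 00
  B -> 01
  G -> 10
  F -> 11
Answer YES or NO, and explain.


Checking each pair (does one codeword prefix another?):
  A='00' vs B='01': no prefix
  A='00' vs G='10': no prefix
  A='00' vs F='11': no prefix
  B='01' vs A='00': no prefix
  B='01' vs G='10': no prefix
  B='01' vs F='11': no prefix
  G='10' vs A='00': no prefix
  G='10' vs B='01': no prefix
  G='10' vs F='11': no prefix
  F='11' vs A='00': no prefix
  F='11' vs B='01': no prefix
  F='11' vs G='10': no prefix
No violation found over all pairs.

YES -- this is a valid prefix code. No codeword is a prefix of any other codeword.


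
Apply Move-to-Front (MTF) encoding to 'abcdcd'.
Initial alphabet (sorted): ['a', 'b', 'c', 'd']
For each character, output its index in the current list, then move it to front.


MTF encoding:
'a': index 0 in ['a', 'b', 'c', 'd'] -> ['a', 'b', 'c', 'd']
'b': index 1 in ['a', 'b', 'c', 'd'] -> ['b', 'a', 'c', 'd']
'c': index 2 in ['b', 'a', 'c', 'd'] -> ['c', 'b', 'a', 'd']
'd': index 3 in ['c', 'b', 'a', 'd'] -> ['d', 'c', 'b', 'a']
'c': index 1 in ['d', 'c', 'b', 'a'] -> ['c', 'd', 'b', 'a']
'd': index 1 in ['c', 'd', 'b', 'a'] -> ['d', 'c', 'b', 'a']


Output: [0, 1, 2, 3, 1, 1]


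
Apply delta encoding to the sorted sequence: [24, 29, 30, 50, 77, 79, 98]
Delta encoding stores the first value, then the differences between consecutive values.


First value: 24
Deltas:
  29 - 24 = 5
  30 - 29 = 1
  50 - 30 = 20
  77 - 50 = 27
  79 - 77 = 2
  98 - 79 = 19


Delta encoded: [24, 5, 1, 20, 27, 2, 19]


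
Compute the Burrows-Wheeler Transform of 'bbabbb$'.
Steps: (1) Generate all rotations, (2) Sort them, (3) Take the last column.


Rotations (sorted):
  0: $bbabbb -> last char: b
  1: abbb$bb -> last char: b
  2: b$bbabb -> last char: b
  3: babbb$b -> last char: b
  4: bb$bbab -> last char: b
  5: bbabbb$ -> last char: $
  6: bbb$bba -> last char: a


BWT = bbbbb$a


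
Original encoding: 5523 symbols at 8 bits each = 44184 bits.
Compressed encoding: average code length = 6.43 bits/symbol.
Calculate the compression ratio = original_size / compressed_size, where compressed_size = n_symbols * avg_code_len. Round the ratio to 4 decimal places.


original_size = n_symbols * orig_bits = 5523 * 8 = 44184 bits
compressed_size = n_symbols * avg_code_len = 5523 * 6.43 = 35512.89 bits
ratio = original_size / compressed_size = 44184 / 35512.89 = 1.2442

Compression ratio = 1.2442


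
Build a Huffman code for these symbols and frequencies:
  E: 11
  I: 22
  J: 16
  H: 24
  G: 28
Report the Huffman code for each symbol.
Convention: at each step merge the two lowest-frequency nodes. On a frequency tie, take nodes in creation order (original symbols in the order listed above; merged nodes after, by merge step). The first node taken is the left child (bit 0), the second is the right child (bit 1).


Huffman tree construction:
Step 1: Merge E(11) + J(16) = 27
Step 2: Merge I(22) + H(24) = 46
Step 3: Merge (E+J)(27) + G(28) = 55
Step 4: Merge (I+H)(46) + ((E+J)+G)(55) = 101
Read each symbol's code off the tree from the root (left child = 0, right child = 1).

Codes:
  E: 100 (length 3)
  I: 00 (length 2)
  J: 101 (length 3)
  H: 01 (length 2)
  G: 11 (length 2)
Average code length: 229/101 = 2.2673 bits/symbol


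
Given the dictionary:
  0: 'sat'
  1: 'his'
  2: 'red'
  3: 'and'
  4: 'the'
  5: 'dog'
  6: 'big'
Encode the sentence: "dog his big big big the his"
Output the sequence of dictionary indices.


Look up each word in the dictionary:
  'dog' -> 5
  'his' -> 1
  'big' -> 6
  'big' -> 6
  'big' -> 6
  'the' -> 4
  'his' -> 1

Encoded: [5, 1, 6, 6, 6, 4, 1]


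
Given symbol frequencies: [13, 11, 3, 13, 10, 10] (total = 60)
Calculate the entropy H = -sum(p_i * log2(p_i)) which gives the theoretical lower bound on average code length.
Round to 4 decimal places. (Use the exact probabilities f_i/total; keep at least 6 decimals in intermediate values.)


Per-symbol terms -p_i * log2(p_i) with p_i = f_i/60:
  p = 13/60 = 0.216667: log2(p) = -2.206451, -p*log2(p) = 0.478064
  p = 11/60 = 0.183333: log2(p) = -2.447459, -p*log2(p) = 0.448701
  p = 3/60 = 0.050000: log2(p) = -4.321928, -p*log2(p) = 0.216096
  p = 13/60 = 0.216667: log2(p) = -2.206451, -p*log2(p) = 0.478064
  p = 10/60 = 0.166667: log2(p) = -2.584963, -p*log2(p) = 0.430827
  p = 10/60 = 0.166667: log2(p) = -2.584963, -p*log2(p) = 0.430827
H = 0.478064 + 0.448701 + 0.216096 + 0.478064 + 0.430827 + 0.430827 = 2.482579

H = 2.4826 bits/symbol


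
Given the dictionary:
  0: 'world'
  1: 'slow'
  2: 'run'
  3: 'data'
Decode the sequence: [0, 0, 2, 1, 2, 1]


Look up each index in the dictionary:
  0 -> 'world'
  0 -> 'world'
  2 -> 'run'
  1 -> 'slow'
  2 -> 'run'
  1 -> 'slow'

Decoded: "world world run slow run slow"


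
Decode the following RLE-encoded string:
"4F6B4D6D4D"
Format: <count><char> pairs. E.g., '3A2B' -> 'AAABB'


Expanding each <count><char> pair:
  4F -> 'FFFF'
  6B -> 'BBBBBB'
  4D -> 'DDDD'
  6D -> 'DDDDDD'
  4D -> 'DDDD'

Decoded = FFFFBBBBBBDDDDDDDDDDDDDD


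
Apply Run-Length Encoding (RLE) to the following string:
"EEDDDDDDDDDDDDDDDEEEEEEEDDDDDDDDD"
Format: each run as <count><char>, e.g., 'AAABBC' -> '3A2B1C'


Scanning runs left to right:
  i=0: run of 'E' x 2 -> '2E'
  i=2: run of 'D' x 15 -> '15D'
  i=17: run of 'E' x 7 -> '7E'
  i=24: run of 'D' x 9 -> '9D'

RLE = 2E15D7E9D


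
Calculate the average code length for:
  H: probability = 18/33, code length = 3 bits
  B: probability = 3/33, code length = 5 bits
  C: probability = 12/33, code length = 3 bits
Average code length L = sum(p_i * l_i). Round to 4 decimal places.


Weighted contributions p_i * l_i:
  H: (18/33) * 3 = 54/33
  B: (3/33) * 5 = 15/33
  C: (12/33) * 3 = 36/33
Sum = (54 + 15 + 36)/33 = 105/33

L = 105/33 = 3.1818 bits/symbol


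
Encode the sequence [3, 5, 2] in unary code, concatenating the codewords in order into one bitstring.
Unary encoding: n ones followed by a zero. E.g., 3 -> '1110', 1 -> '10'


Encode each number as n ones followed by a terminating 0:
  3 -> 1110 (4 bits)
  5 -> 111110 (6 bits)
  2 -> 110 (3 bits)
Total length = 4 + 6 + 3 = 13 bits.

Unary([3, 5, 2]) = 1110111110110 (13 bits)


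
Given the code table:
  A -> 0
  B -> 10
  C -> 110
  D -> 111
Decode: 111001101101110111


Decoding:
111 -> D
0 -> A
0 -> A
110 -> C
110 -> C
111 -> D
0 -> A
111 -> D


Result: DAACCDAD


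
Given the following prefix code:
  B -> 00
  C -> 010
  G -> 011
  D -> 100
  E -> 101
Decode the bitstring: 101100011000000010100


Decoding step by step:
Bits 101 -> E
Bits 100 -> D
Bits 011 -> G
Bits 00 -> B
Bits 00 -> B
Bits 00 -> B
Bits 010 -> C
Bits 100 -> D


Decoded message: EDGBBBCD


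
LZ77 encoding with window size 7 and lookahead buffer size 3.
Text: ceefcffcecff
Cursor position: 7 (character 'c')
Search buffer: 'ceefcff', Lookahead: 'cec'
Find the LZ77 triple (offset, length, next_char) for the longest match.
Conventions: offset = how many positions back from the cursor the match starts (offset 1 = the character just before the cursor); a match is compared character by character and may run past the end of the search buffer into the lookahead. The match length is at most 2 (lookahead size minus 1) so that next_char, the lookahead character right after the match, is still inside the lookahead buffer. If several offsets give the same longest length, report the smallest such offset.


Try each offset into the search buffer:
  offset=1 (pos 6, char 'f'): match length 0
  offset=2 (pos 5, char 'f'): match length 0
  offset=3 (pos 4, char 'c'): match length 1
  offset=4 (pos 3, char 'f'): match length 0
  offset=5 (pos 2, char 'e'): match length 0
  offset=6 (pos 1, char 'e'): match length 0
  offset=7 (pos 0, char 'c'): match length 2
Longest match has length 2 at offset 7.
next_char = character at position 7 + 2 = 9 -> 'c'

Best match: offset=7, length=2 (matching 'ce' starting at position 0)
LZ77 triple: (7, 2, 'c')


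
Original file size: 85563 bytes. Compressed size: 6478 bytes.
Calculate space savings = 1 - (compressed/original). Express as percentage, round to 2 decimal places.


ratio = compressed/original = 6478/85563 = 0.07571
savings = 1 - ratio = 1 - 0.07571 = 0.92429
as a percentage: 0.92429 * 100 = 92.43%

Space savings = 1 - 6478/85563 = 92.43%


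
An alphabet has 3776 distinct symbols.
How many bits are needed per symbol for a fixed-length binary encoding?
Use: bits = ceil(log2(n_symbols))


log2(3776) = 11.8826
Bracket: 2^11 = 2048 < 3776 <= 2^12 = 4096
So ceil(log2(3776)) = 12

bits = ceil(log2(3776)) = ceil(11.8826) = 12 bits


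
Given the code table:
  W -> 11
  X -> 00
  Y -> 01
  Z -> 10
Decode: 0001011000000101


Decoding:
00 -> X
01 -> Y
01 -> Y
10 -> Z
00 -> X
00 -> X
01 -> Y
01 -> Y


Result: XYYZXXYY


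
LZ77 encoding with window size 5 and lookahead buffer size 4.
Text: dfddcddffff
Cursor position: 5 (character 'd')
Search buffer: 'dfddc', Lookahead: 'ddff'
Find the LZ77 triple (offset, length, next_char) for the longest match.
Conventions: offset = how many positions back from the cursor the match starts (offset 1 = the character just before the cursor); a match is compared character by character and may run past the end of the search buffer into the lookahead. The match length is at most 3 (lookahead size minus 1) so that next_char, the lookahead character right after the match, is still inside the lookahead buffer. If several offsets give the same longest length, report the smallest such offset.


Try each offset into the search buffer:
  offset=1 (pos 4, char 'c'): match length 0
  offset=2 (pos 3, char 'd'): match length 1
  offset=3 (pos 2, char 'd'): match length 2
  offset=4 (pos 1, char 'f'): match length 0
  offset=5 (pos 0, char 'd'): match length 1
Longest match has length 2 at offset 3.
next_char = character at position 5 + 2 = 7 -> 'f'

Best match: offset=3, length=2 (matching 'dd' starting at position 2)
LZ77 triple: (3, 2, 'f')


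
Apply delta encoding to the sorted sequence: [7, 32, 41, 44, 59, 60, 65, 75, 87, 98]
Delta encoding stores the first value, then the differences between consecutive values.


First value: 7
Deltas:
  32 - 7 = 25
  41 - 32 = 9
  44 - 41 = 3
  59 - 44 = 15
  60 - 59 = 1
  65 - 60 = 5
  75 - 65 = 10
  87 - 75 = 12
  98 - 87 = 11


Delta encoded: [7, 25, 9, 3, 15, 1, 5, 10, 12, 11]


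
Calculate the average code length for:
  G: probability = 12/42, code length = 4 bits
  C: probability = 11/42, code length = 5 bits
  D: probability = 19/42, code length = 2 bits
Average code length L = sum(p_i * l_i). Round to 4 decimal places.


Weighted contributions p_i * l_i:
  G: (12/42) * 4 = 48/42
  C: (11/42) * 5 = 55/42
  D: (19/42) * 2 = 38/42
Sum = (48 + 55 + 38)/42 = 141/42

L = 141/42 = 3.3571 bits/symbol


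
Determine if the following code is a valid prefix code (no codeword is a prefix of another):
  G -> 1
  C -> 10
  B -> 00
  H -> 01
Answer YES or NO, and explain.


Checking each pair (does one codeword prefix another?):
  G='1' vs C='10': prefix -- VIOLATION

NO -- this is NOT a valid prefix code. G (1) is a prefix of C (10).


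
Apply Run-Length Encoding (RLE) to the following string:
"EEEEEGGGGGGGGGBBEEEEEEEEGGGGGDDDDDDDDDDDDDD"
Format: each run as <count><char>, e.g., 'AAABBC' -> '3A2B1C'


Scanning runs left to right:
  i=0: run of 'E' x 5 -> '5E'
  i=5: run of 'G' x 9 -> '9G'
  i=14: run of 'B' x 2 -> '2B'
  i=16: run of 'E' x 8 -> '8E'
  i=24: run of 'G' x 5 -> '5G'
  i=29: run of 'D' x 14 -> '14D'

RLE = 5E9G2B8E5G14D


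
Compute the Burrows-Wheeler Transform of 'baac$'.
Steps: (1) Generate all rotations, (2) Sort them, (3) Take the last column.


Rotations (sorted):
  0: $baac -> last char: c
  1: aac$b -> last char: b
  2: ac$ba -> last char: a
  3: baac$ -> last char: $
  4: c$baa -> last char: a


BWT = cba$a


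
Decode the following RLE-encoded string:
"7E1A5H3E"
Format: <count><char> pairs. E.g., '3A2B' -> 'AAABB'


Expanding each <count><char> pair:
  7E -> 'EEEEEEE'
  1A -> 'A'
  5H -> 'HHHHH'
  3E -> 'EEE'

Decoded = EEEEEEEAHHHHHEEE


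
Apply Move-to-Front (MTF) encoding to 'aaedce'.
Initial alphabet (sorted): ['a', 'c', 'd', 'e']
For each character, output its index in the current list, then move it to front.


MTF encoding:
'a': index 0 in ['a', 'c', 'd', 'e'] -> ['a', 'c', 'd', 'e']
'a': index 0 in ['a', 'c', 'd', 'e'] -> ['a', 'c', 'd', 'e']
'e': index 3 in ['a', 'c', 'd', 'e'] -> ['e', 'a', 'c', 'd']
'd': index 3 in ['e', 'a', 'c', 'd'] -> ['d', 'e', 'a', 'c']
'c': index 3 in ['d', 'e', 'a', 'c'] -> ['c', 'd', 'e', 'a']
'e': index 2 in ['c', 'd', 'e', 'a'] -> ['e', 'c', 'd', 'a']


Output: [0, 0, 3, 3, 3, 2]


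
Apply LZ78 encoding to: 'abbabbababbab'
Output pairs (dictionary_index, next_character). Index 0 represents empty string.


LZ78 encoding steps:
Dictionary: {0: ''}
Step 1: w='' (idx 0), next='a' -> output (0, 'a'), add 'a' as idx 1
Step 2: w='' (idx 0), next='b' -> output (0, 'b'), add 'b' as idx 2
Step 3: w='b' (idx 2), next='a' -> output (2, 'a'), add 'ba' as idx 3
Step 4: w='b' (idx 2), next='b' -> output (2, 'b'), add 'bb' as idx 4
Step 5: w='a' (idx 1), next='b' -> output (1, 'b'), add 'ab' as idx 5
Step 6: w='ab' (idx 5), next='b' -> output (5, 'b'), add 'abb' as idx 6
Step 7: w='ab' (idx 5), end of input -> output (5, '')


Encoded: [(0, 'a'), (0, 'b'), (2, 'a'), (2, 'b'), (1, 'b'), (5, 'b'), (5, '')]


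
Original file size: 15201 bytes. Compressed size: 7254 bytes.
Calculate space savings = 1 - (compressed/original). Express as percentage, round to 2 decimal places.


ratio = compressed/original = 7254/15201 = 0.477205
savings = 1 - ratio = 1 - 0.477205 = 0.522795
as a percentage: 0.522795 * 100 = 52.28%

Space savings = 1 - 7254/15201 = 52.28%


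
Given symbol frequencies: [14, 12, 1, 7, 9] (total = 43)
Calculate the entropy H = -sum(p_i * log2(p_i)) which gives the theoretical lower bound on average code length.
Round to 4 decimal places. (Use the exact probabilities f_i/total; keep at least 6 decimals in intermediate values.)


Per-symbol terms -p_i * log2(p_i) with p_i = f_i/43:
  p = 14/43 = 0.325581: log2(p) = -1.618910, -p*log2(p) = 0.527087
  p = 12/43 = 0.279070: log2(p) = -1.841302, -p*log2(p) = 0.513852
  p = 1/43 = 0.023256: log2(p) = -5.426265, -p*log2(p) = 0.126192
  p = 7/43 = 0.162791: log2(p) = -2.618910, -p*log2(p) = 0.426334
  p = 9/43 = 0.209302: log2(p) = -2.256340, -p*log2(p) = 0.472257
H = 0.527087 + 0.513852 + 0.126192 + 0.426334 + 0.472257 = 2.065722

H = 2.0657 bits/symbol


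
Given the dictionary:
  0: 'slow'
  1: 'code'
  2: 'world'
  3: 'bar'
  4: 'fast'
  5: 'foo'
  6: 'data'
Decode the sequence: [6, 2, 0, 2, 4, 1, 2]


Look up each index in the dictionary:
  6 -> 'data'
  2 -> 'world'
  0 -> 'slow'
  2 -> 'world'
  4 -> 'fast'
  1 -> 'code'
  2 -> 'world'

Decoded: "data world slow world fast code world"


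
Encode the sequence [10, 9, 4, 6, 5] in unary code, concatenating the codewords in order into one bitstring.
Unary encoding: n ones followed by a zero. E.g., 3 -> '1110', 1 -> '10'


Encode each number as n ones followed by a terminating 0:
  10 -> 11111111110 (11 bits)
  9 -> 1111111110 (10 bits)
  4 -> 11110 (5 bits)
  6 -> 1111110 (7 bits)
  5 -> 111110 (6 bits)
Total length = 11 + 10 + 5 + 7 + 6 = 39 bits.

Unary([10, 9, 4, 6, 5]) = 111111111101111111110111101111110111110 (39 bits)


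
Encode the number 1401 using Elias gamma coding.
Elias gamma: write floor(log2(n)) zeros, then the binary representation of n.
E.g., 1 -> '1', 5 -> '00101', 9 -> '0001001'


num_bits = floor(log2(1401)) + 1 = 11
leading_zeros = num_bits - 1 = 10
binary(1401) = 10101111001

Elias gamma(1401) = '0000000000' + '10101111001' = 000000000010101111001 (21 bits)


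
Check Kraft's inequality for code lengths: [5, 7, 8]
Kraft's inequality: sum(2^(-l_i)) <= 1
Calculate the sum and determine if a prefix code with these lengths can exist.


Sum = 2^(-5) + 2^(-7) + 2^(-8)
    = 0.03125 + 0.0078125 + 0.00390625
    = 11/256 = 0.04296875
Since 0.04296875 <= 1, Kraft's inequality IS satisfied.
A prefix code with these lengths CAN exist.

Kraft sum = 0.04296875. Satisfied.


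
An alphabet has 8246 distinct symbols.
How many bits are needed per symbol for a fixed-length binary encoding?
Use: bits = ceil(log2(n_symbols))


log2(8246) = 13.0095
Bracket: 2^13 = 8192 < 8246 <= 2^14 = 16384
So ceil(log2(8246)) = 14

bits = ceil(log2(8246)) = ceil(13.0095) = 14 bits


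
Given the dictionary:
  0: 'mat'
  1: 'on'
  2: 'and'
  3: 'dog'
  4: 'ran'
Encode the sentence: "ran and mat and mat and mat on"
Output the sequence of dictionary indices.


Look up each word in the dictionary:
  'ran' -> 4
  'and' -> 2
  'mat' -> 0
  'and' -> 2
  'mat' -> 0
  'and' -> 2
  'mat' -> 0
  'on' -> 1

Encoded: [4, 2, 0, 2, 0, 2, 0, 1]


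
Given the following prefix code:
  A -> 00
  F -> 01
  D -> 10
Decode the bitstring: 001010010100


Decoding step by step:
Bits 00 -> A
Bits 10 -> D
Bits 10 -> D
Bits 01 -> F
Bits 01 -> F
Bits 00 -> A


Decoded message: ADDFFA


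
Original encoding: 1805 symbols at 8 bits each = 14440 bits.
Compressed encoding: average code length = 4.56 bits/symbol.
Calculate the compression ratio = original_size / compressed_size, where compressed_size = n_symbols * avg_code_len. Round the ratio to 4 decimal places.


original_size = n_symbols * orig_bits = 1805 * 8 = 14440 bits
compressed_size = n_symbols * avg_code_len = 1805 * 4.56 = 8230.8 bits
ratio = original_size / compressed_size = 14440 / 8230.8 = 1.7544

Compression ratio = 1.7544


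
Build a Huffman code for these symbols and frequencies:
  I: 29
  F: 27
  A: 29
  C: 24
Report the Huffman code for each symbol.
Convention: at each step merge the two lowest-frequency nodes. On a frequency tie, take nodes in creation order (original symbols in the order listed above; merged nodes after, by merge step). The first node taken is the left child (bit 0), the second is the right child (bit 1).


Huffman tree construction:
Step 1: Merge C(24) + F(27) = 51
Step 2: Merge I(29) + A(29) = 58
Step 3: Merge (C+F)(51) + (I+A)(58) = 109
Read each symbol's code off the tree from the root (left child = 0, right child = 1).

Codes:
  I: 10 (length 2)
  F: 01 (length 2)
  A: 11 (length 2)
  C: 00 (length 2)
Average code length: 218/109 = 2.0000 bits/symbol


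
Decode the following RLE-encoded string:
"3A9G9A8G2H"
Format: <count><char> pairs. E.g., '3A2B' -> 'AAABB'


Expanding each <count><char> pair:
  3A -> 'AAA'
  9G -> 'GGGGGGGGG'
  9A -> 'AAAAAAAAA'
  8G -> 'GGGGGGGG'
  2H -> 'HH'

Decoded = AAAGGGGGGGGGAAAAAAAAAGGGGGGGGHH


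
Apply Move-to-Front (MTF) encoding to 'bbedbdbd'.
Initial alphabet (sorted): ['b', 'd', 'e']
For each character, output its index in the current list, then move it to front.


MTF encoding:
'b': index 0 in ['b', 'd', 'e'] -> ['b', 'd', 'e']
'b': index 0 in ['b', 'd', 'e'] -> ['b', 'd', 'e']
'e': index 2 in ['b', 'd', 'e'] -> ['e', 'b', 'd']
'd': index 2 in ['e', 'b', 'd'] -> ['d', 'e', 'b']
'b': index 2 in ['d', 'e', 'b'] -> ['b', 'd', 'e']
'd': index 1 in ['b', 'd', 'e'] -> ['d', 'b', 'e']
'b': index 1 in ['d', 'b', 'e'] -> ['b', 'd', 'e']
'd': index 1 in ['b', 'd', 'e'] -> ['d', 'b', 'e']


Output: [0, 0, 2, 2, 2, 1, 1, 1]


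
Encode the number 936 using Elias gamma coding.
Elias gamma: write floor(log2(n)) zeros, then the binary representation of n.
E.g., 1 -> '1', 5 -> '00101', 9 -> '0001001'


num_bits = floor(log2(936)) + 1 = 10
leading_zeros = num_bits - 1 = 9
binary(936) = 1110101000

Elias gamma(936) = '000000000' + '1110101000' = 0000000001110101000 (19 bits)


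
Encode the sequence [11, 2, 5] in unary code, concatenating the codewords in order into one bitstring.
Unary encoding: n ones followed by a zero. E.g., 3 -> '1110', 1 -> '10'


Encode each number as n ones followed by a terminating 0:
  11 -> 111111111110 (12 bits)
  2 -> 110 (3 bits)
  5 -> 111110 (6 bits)
Total length = 12 + 3 + 6 = 21 bits.

Unary([11, 2, 5]) = 111111111110110111110 (21 bits)


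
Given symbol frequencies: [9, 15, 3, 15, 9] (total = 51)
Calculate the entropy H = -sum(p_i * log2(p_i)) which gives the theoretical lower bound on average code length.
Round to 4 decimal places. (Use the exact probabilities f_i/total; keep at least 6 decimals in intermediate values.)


Per-symbol terms -p_i * log2(p_i) with p_i = f_i/51:
  p = 9/51 = 0.176471: log2(p) = -2.502500, -p*log2(p) = 0.441618
  p = 15/51 = 0.294118: log2(p) = -1.765535, -p*log2(p) = 0.519275
  p = 3/51 = 0.058824: log2(p) = -4.087463, -p*log2(p) = 0.240439
  p = 15/51 = 0.294118: log2(p) = -1.765535, -p*log2(p) = 0.519275
  p = 9/51 = 0.176471: log2(p) = -2.502500, -p*log2(p) = 0.441618
H = 0.441618 + 0.519275 + 0.240439 + 0.519275 + 0.441618 = 2.162225

H = 2.1622 bits/symbol


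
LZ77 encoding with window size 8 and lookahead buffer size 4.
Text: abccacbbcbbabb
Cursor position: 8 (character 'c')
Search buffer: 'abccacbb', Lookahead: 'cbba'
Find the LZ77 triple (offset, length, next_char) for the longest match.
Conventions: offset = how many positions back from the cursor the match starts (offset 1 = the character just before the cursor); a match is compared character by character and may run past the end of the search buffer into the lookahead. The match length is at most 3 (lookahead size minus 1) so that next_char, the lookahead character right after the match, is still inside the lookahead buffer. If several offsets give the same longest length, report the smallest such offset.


Try each offset into the search buffer:
  offset=1 (pos 7, char 'b'): match length 0
  offset=2 (pos 6, char 'b'): match length 0
  offset=3 (pos 5, char 'c'): match length 3
  offset=4 (pos 4, char 'a'): match length 0
  offset=5 (pos 3, char 'c'): match length 1
  offset=6 (pos 2, char 'c'): match length 1
  offset=7 (pos 1, char 'b'): match length 0
  offset=8 (pos 0, char 'a'): match length 0
Longest match has length 3 at offset 3.
next_char = character at position 8 + 3 = 11 -> 'a'

Best match: offset=3, length=3 (matching 'cbb' starting at position 5)
LZ77 triple: (3, 3, 'a')


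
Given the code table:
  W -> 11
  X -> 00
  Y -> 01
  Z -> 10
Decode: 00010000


Decoding:
00 -> X
01 -> Y
00 -> X
00 -> X


Result: XYXX


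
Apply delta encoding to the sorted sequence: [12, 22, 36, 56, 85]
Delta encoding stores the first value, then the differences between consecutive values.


First value: 12
Deltas:
  22 - 12 = 10
  36 - 22 = 14
  56 - 36 = 20
  85 - 56 = 29


Delta encoded: [12, 10, 14, 20, 29]


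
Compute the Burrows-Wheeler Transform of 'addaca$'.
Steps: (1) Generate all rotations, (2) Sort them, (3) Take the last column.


Rotations (sorted):
  0: $addaca -> last char: a
  1: a$addac -> last char: c
  2: aca$add -> last char: d
  3: addaca$ -> last char: $
  4: ca$adda -> last char: a
  5: daca$ad -> last char: d
  6: ddaca$a -> last char: a


BWT = acd$ada


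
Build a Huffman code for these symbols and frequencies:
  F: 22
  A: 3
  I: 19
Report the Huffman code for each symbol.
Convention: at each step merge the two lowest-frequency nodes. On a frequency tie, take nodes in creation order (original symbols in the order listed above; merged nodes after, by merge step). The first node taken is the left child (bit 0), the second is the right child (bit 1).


Huffman tree construction:
Step 1: Merge A(3) + I(19) = 22
Step 2: Merge F(22) + (A+I)(22) = 44
Read each symbol's code off the tree from the root (left child = 0, right child = 1).

Codes:
  F: 0 (length 1)
  A: 10 (length 2)
  I: 11 (length 2)
Average code length: 66/44 = 1.5000 bits/symbol


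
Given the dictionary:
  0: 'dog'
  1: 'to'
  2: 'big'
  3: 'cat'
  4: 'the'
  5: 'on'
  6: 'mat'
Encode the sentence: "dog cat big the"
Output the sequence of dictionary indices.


Look up each word in the dictionary:
  'dog' -> 0
  'cat' -> 3
  'big' -> 2
  'the' -> 4

Encoded: [0, 3, 2, 4]


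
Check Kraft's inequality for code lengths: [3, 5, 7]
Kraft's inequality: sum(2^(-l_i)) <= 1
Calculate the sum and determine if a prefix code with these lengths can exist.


Sum = 2^(-3) + 2^(-5) + 2^(-7)
    = 0.125 + 0.03125 + 0.0078125
    = 21/128 = 0.1640625
Since 0.1640625 <= 1, Kraft's inequality IS satisfied.
A prefix code with these lengths CAN exist.

Kraft sum = 0.1640625. Satisfied.


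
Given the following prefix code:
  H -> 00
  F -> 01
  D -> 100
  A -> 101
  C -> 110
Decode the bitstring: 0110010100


Decoding step by step:
Bits 01 -> F
Bits 100 -> D
Bits 101 -> A
Bits 00 -> H


Decoded message: FDAH


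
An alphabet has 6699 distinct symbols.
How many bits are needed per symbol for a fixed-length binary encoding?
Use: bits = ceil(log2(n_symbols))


log2(6699) = 12.7097
Bracket: 2^12 = 4096 < 6699 <= 2^13 = 8192
So ceil(log2(6699)) = 13

bits = ceil(log2(6699)) = ceil(12.7097) = 13 bits
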